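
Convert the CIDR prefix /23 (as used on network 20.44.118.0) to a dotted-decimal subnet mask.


/23 means 23 network bits, 9 host bits
Binary: 11111111111111111111111000000000
Mask: 255.255.254.0


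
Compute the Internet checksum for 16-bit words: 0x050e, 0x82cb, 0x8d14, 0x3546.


Sum all words (with carry folding):
+ 0x050e = 0x050e
+ 0x82cb = 0x87d9
+ 0x8d14 = 0x14ee
+ 0x3546 = 0x4a34
One's complement: ~0x4a34
Checksum = 0xb5cb


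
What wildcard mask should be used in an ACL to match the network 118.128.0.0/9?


Subnet mask: 255.128.0.0
Wildcard = 255.255.255.255 - subnet mask
255 - 255 = 0
255 - 128 = 127
255 - 0 = 255
255 - 0 = 255
Wildcard: 0.127.255.255


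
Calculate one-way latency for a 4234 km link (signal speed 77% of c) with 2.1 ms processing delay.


Speed = 0.77 * 3e5 km/s = 231000 km/s
Propagation delay = 4234 / 231000 = 0.0183 s = 18.329 ms
Processing delay = 2.1 ms
Total one-way latency = 20.429 ms


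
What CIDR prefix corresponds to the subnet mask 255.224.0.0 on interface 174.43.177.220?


Binary: 11111111.11100000.00000000.00000000
Count leading 1s
Prefix: /11


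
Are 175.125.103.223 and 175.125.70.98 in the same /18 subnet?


Mask: 255.255.192.0
175.125.103.223 AND mask = 175.125.64.0
175.125.70.98 AND mask = 175.125.64.0
Yes, same subnet (175.125.64.0)


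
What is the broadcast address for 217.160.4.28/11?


Network: 217.160.0.0/11
Host bits = 21
Set all host bits to 1:
Broadcast: 217.191.255.255


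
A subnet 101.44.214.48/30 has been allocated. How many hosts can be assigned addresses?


Host bits = 32 - 30 = 2
Total addresses = 2^2 = 4
Usable = total - 2 (network and broadcast)
Usable hosts: 2


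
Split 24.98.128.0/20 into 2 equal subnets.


New prefix = 20 + 1 = 21
Each subnet has 2048 addresses
  24.98.128.0/21
  24.98.136.0/21
Subnets: 24.98.128.0/21, 24.98.136.0/21


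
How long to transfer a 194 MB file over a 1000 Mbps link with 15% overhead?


Effective throughput = 1000 * (1 - 15/100) = 850 Mbps
File size in Mb = 194 * 8 = 1552 Mb
Time = 1552 / 850
Time = 1.8259 seconds


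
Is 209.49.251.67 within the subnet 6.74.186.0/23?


Subnet network: 6.74.186.0
Test IP AND mask: 209.49.250.0
No, 209.49.251.67 is not in 6.74.186.0/23


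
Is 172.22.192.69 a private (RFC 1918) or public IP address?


RFC 1918 private ranges:
  10.0.0.0/8 (10.0.0.0 - 10.255.255.255)
  172.16.0.0/12 (172.16.0.0 - 172.31.255.255)
  192.168.0.0/16 (192.168.0.0 - 192.168.255.255)
Private (in 172.16.0.0/12)


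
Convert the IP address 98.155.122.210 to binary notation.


98 = 01100010
155 = 10011011
122 = 01111010
210 = 11010010
Binary: 01100010.10011011.01111010.11010010


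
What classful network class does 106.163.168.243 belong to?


First octet: 106
Binary: 01101010
0xxxxxxx -> Class A (1-126)
Class A, default mask 255.0.0.0 (/8)


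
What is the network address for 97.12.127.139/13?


IP:   01100001.00001100.01111111.10001011
Mask: 11111111.11111000.00000000.00000000
AND operation:
Net:  01100001.00001000.00000000.00000000
Network: 97.8.0.0/13


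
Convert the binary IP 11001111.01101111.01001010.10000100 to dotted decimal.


11001111 = 207
01101111 = 111
01001010 = 74
10000100 = 132
IP: 207.111.74.132


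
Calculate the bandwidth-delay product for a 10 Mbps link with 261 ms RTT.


BDP = bandwidth * RTT
= 10 Mbps * 261 ms
= 10 * 1e6 * 261 / 1000 bits
= 2610000 bits
= 326250 bytes
= 318.6035 KB
BDP = 2610000 bits (326250 bytes)


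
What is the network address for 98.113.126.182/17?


IP:   01100010.01110001.01111110.10110110
Mask: 11111111.11111111.10000000.00000000
AND operation:
Net:  01100010.01110001.00000000.00000000
Network: 98.113.0.0/17


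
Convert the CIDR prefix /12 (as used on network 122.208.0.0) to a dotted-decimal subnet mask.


/12 means 12 network bits, 20 host bits
Binary: 11111111111100000000000000000000
Mask: 255.240.0.0


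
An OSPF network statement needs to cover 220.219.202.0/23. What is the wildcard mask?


Subnet mask: 255.255.254.0
Wildcard = 255.255.255.255 - subnet mask
255 - 255 = 0
255 - 255 = 0
255 - 254 = 1
255 - 0 = 255
Wildcard: 0.0.1.255


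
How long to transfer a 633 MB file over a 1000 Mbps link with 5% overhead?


Effective throughput = 1000 * (1 - 5/100) = 950 Mbps
File size in Mb = 633 * 8 = 5064 Mb
Time = 5064 / 950
Time = 5.3305 seconds


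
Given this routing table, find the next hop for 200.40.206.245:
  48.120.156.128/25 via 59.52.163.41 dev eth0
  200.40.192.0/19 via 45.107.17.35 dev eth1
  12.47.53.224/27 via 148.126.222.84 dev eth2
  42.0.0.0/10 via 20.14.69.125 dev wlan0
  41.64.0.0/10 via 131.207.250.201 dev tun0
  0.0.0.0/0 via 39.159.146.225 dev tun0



Longest prefix match for 200.40.206.245:
  /25 48.120.156.128: no
  /19 200.40.192.0: MATCH
  /27 12.47.53.224: no
  /10 42.0.0.0: no
  /10 41.64.0.0: no
  /0 0.0.0.0: MATCH
Selected: next-hop 45.107.17.35 via eth1 (matched /19)


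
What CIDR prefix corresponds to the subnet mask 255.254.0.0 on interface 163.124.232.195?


Binary: 11111111.11111110.00000000.00000000
Count leading 1s
Prefix: /15


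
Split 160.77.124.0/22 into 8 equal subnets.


New prefix = 22 + 3 = 25
Each subnet has 128 addresses
  160.77.124.0/25
  160.77.124.128/25
  160.77.125.0/25
  160.77.125.128/25
  160.77.126.0/25
  160.77.126.128/25
  160.77.127.0/25
  160.77.127.128/25
Subnets: 160.77.124.0/25, 160.77.124.128/25, 160.77.125.0/25, 160.77.125.128/25, 160.77.126.0/25, 160.77.126.128/25, 160.77.127.0/25, 160.77.127.128/25


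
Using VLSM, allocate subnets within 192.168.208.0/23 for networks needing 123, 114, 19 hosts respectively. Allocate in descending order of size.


123 hosts -> /25 (126 usable): 192.168.208.0/25
114 hosts -> /25 (126 usable): 192.168.208.128/25
19 hosts -> /27 (30 usable): 192.168.209.0/27
Allocation: 192.168.208.0/25 (123 hosts, 126 usable); 192.168.208.128/25 (114 hosts, 126 usable); 192.168.209.0/27 (19 hosts, 30 usable)


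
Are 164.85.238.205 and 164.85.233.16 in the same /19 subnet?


Mask: 255.255.224.0
164.85.238.205 AND mask = 164.85.224.0
164.85.233.16 AND mask = 164.85.224.0
Yes, same subnet (164.85.224.0)


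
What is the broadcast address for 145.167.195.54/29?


Network: 145.167.195.48/29
Host bits = 3
Set all host bits to 1:
Broadcast: 145.167.195.55


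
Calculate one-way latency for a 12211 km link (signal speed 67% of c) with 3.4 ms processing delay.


Speed = 0.67 * 3e5 km/s = 201000 km/s
Propagation delay = 12211 / 201000 = 0.0608 s = 60.7512 ms
Processing delay = 3.4 ms
Total one-way latency = 64.1512 ms


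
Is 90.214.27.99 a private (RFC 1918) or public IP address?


RFC 1918 private ranges:
  10.0.0.0/8 (10.0.0.0 - 10.255.255.255)
  172.16.0.0/12 (172.16.0.0 - 172.31.255.255)
  192.168.0.0/16 (192.168.0.0 - 192.168.255.255)
Public (not in any RFC 1918 range)


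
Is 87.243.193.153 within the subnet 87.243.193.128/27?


Subnet network: 87.243.193.128
Test IP AND mask: 87.243.193.128
Yes, 87.243.193.153 is in 87.243.193.128/27


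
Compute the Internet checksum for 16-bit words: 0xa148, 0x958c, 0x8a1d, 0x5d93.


Sum all words (with carry folding):
+ 0xa148 = 0xa148
+ 0x958c = 0x36d5
+ 0x8a1d = 0xc0f2
+ 0x5d93 = 0x1e86
One's complement: ~0x1e86
Checksum = 0xe179


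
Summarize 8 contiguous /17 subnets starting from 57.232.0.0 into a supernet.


Original prefix: /17
Number of subnets: 8 = 2^3
New prefix = 17 - 3 = 14
Supernet: 57.232.0.0/14


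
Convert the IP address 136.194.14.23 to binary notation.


136 = 10001000
194 = 11000010
14 = 00001110
23 = 00010111
Binary: 10001000.11000010.00001110.00010111


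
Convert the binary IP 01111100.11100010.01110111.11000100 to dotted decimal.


01111100 = 124
11100010 = 226
01110111 = 119
11000100 = 196
IP: 124.226.119.196


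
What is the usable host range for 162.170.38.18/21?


Network: 162.170.32.0
Broadcast: 162.170.39.255
First usable = network + 1
Last usable = broadcast - 1
Range: 162.170.32.1 to 162.170.39.254


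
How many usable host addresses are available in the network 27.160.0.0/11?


Host bits = 32 - 11 = 21
Total addresses = 2^21 = 2097152
Usable = total - 2 (network and broadcast)
Usable hosts: 2097150


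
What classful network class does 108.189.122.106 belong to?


First octet: 108
Binary: 01101100
0xxxxxxx -> Class A (1-126)
Class A, default mask 255.0.0.0 (/8)


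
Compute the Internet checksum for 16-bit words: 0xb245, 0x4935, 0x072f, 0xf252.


Sum all words (with carry folding):
+ 0xb245 = 0xb245
+ 0x4935 = 0xfb7a
+ 0x072f = 0x02aa
+ 0xf252 = 0xf4fc
One's complement: ~0xf4fc
Checksum = 0x0b03


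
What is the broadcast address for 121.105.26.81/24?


Network: 121.105.26.0/24
Host bits = 8
Set all host bits to 1:
Broadcast: 121.105.26.255


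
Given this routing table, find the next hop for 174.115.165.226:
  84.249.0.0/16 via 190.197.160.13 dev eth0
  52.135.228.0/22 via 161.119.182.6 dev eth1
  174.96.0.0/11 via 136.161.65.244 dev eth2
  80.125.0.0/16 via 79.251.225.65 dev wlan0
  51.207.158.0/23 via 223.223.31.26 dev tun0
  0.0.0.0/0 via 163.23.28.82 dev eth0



Longest prefix match for 174.115.165.226:
  /16 84.249.0.0: no
  /22 52.135.228.0: no
  /11 174.96.0.0: MATCH
  /16 80.125.0.0: no
  /23 51.207.158.0: no
  /0 0.0.0.0: MATCH
Selected: next-hop 136.161.65.244 via eth2 (matched /11)


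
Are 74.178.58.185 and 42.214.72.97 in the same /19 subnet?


Mask: 255.255.224.0
74.178.58.185 AND mask = 74.178.32.0
42.214.72.97 AND mask = 42.214.64.0
No, different subnets (74.178.32.0 vs 42.214.64.0)


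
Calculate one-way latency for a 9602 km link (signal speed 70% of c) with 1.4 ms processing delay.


Speed = 0.7 * 3e5 km/s = 210000 km/s
Propagation delay = 9602 / 210000 = 0.0457 s = 45.7238 ms
Processing delay = 1.4 ms
Total one-way latency = 47.1238 ms


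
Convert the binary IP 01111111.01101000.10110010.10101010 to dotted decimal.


01111111 = 127
01101000 = 104
10110010 = 178
10101010 = 170
IP: 127.104.178.170


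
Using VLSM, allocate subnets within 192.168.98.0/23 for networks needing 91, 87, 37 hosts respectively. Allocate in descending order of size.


91 hosts -> /25 (126 usable): 192.168.98.0/25
87 hosts -> /25 (126 usable): 192.168.98.128/25
37 hosts -> /26 (62 usable): 192.168.99.0/26
Allocation: 192.168.98.0/25 (91 hosts, 126 usable); 192.168.98.128/25 (87 hosts, 126 usable); 192.168.99.0/26 (37 hosts, 62 usable)


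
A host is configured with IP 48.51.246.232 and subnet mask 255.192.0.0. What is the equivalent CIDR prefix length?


Binary: 11111111.11000000.00000000.00000000
Count leading 1s
Prefix: /10


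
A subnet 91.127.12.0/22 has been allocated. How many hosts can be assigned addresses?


Host bits = 32 - 22 = 10
Total addresses = 2^10 = 1024
Usable = total - 2 (network and broadcast)
Usable hosts: 1022


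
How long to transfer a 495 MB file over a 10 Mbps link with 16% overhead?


Effective throughput = 10 * (1 - 16/100) = 8.4 Mbps
File size in Mb = 495 * 8 = 3960 Mb
Time = 3960 / 8.4
Time = 471.4286 seconds


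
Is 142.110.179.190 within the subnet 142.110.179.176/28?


Subnet network: 142.110.179.176
Test IP AND mask: 142.110.179.176
Yes, 142.110.179.190 is in 142.110.179.176/28


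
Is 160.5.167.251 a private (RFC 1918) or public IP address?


RFC 1918 private ranges:
  10.0.0.0/8 (10.0.0.0 - 10.255.255.255)
  172.16.0.0/12 (172.16.0.0 - 172.31.255.255)
  192.168.0.0/16 (192.168.0.0 - 192.168.255.255)
Public (not in any RFC 1918 range)


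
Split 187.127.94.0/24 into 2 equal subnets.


New prefix = 24 + 1 = 25
Each subnet has 128 addresses
  187.127.94.0/25
  187.127.94.128/25
Subnets: 187.127.94.0/25, 187.127.94.128/25


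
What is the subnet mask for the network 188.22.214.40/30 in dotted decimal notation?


/30 means 30 network bits, 2 host bits
Binary: 11111111111111111111111111111100
Mask: 255.255.255.252


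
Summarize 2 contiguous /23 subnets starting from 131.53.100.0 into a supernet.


Original prefix: /23
Number of subnets: 2 = 2^1
New prefix = 23 - 1 = 22
Supernet: 131.53.100.0/22


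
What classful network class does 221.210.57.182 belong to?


First octet: 221
Binary: 11011101
110xxxxx -> Class C (192-223)
Class C, default mask 255.255.255.0 (/24)


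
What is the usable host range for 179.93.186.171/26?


Network: 179.93.186.128
Broadcast: 179.93.186.191
First usable = network + 1
Last usable = broadcast - 1
Range: 179.93.186.129 to 179.93.186.190


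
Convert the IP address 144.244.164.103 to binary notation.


144 = 10010000
244 = 11110100
164 = 10100100
103 = 01100111
Binary: 10010000.11110100.10100100.01100111


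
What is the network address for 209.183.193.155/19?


IP:   11010001.10110111.11000001.10011011
Mask: 11111111.11111111.11100000.00000000
AND operation:
Net:  11010001.10110111.11000000.00000000
Network: 209.183.192.0/19


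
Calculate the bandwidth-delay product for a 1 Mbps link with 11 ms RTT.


BDP = bandwidth * RTT
= 1 Mbps * 11 ms
= 1 * 1e6 * 11 / 1000 bits
= 11000 bits
= 1375 bytes
= 1.3428 KB
BDP = 11000 bits (1375 bytes)


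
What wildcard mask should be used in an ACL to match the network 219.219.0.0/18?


Subnet mask: 255.255.192.0
Wildcard = 255.255.255.255 - subnet mask
255 - 255 = 0
255 - 255 = 0
255 - 192 = 63
255 - 0 = 255
Wildcard: 0.0.63.255


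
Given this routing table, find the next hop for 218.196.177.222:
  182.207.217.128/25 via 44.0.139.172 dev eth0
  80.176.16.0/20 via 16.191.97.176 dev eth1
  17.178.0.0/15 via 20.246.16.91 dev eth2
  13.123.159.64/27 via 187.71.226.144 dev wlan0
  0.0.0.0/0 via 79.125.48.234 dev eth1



Longest prefix match for 218.196.177.222:
  /25 182.207.217.128: no
  /20 80.176.16.0: no
  /15 17.178.0.0: no
  /27 13.123.159.64: no
  /0 0.0.0.0: MATCH
Selected: next-hop 79.125.48.234 via eth1 (matched /0)


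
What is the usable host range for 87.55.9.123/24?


Network: 87.55.9.0
Broadcast: 87.55.9.255
First usable = network + 1
Last usable = broadcast - 1
Range: 87.55.9.1 to 87.55.9.254


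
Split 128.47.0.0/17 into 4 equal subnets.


New prefix = 17 + 2 = 19
Each subnet has 8192 addresses
  128.47.0.0/19
  128.47.32.0/19
  128.47.64.0/19
  128.47.96.0/19
Subnets: 128.47.0.0/19, 128.47.32.0/19, 128.47.64.0/19, 128.47.96.0/19


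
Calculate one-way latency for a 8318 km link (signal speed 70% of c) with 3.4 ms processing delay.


Speed = 0.7 * 3e5 km/s = 210000 km/s
Propagation delay = 8318 / 210000 = 0.0396 s = 39.6095 ms
Processing delay = 3.4 ms
Total one-way latency = 43.0095 ms


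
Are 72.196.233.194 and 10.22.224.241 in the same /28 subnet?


Mask: 255.255.255.240
72.196.233.194 AND mask = 72.196.233.192
10.22.224.241 AND mask = 10.22.224.240
No, different subnets (72.196.233.192 vs 10.22.224.240)


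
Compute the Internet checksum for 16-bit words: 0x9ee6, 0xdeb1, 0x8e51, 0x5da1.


Sum all words (with carry folding):
+ 0x9ee6 = 0x9ee6
+ 0xdeb1 = 0x7d98
+ 0x8e51 = 0x0bea
+ 0x5da1 = 0x698b
One's complement: ~0x698b
Checksum = 0x9674


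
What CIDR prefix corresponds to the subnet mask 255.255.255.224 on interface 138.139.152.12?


Binary: 11111111.11111111.11111111.11100000
Count leading 1s
Prefix: /27


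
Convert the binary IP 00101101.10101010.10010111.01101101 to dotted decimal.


00101101 = 45
10101010 = 170
10010111 = 151
01101101 = 109
IP: 45.170.151.109


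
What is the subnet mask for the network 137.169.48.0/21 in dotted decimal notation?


/21 means 21 network bits, 11 host bits
Binary: 11111111111111111111100000000000
Mask: 255.255.248.0


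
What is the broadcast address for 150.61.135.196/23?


Network: 150.61.134.0/23
Host bits = 9
Set all host bits to 1:
Broadcast: 150.61.135.255


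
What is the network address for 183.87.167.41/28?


IP:   10110111.01010111.10100111.00101001
Mask: 11111111.11111111.11111111.11110000
AND operation:
Net:  10110111.01010111.10100111.00100000
Network: 183.87.167.32/28


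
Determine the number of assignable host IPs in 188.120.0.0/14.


Host bits = 32 - 14 = 18
Total addresses = 2^18 = 262144
Usable = total - 2 (network and broadcast)
Usable hosts: 262142


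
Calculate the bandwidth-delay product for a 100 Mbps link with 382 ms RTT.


BDP = bandwidth * RTT
= 100 Mbps * 382 ms
= 100 * 1e6 * 382 / 1000 bits
= 38200000 bits
= 4775000 bytes
= 4663.0859 KB
BDP = 38200000 bits (4775000 bytes)


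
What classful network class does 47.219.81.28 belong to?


First octet: 47
Binary: 00101111
0xxxxxxx -> Class A (1-126)
Class A, default mask 255.0.0.0 (/8)


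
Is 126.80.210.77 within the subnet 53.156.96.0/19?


Subnet network: 53.156.96.0
Test IP AND mask: 126.80.192.0
No, 126.80.210.77 is not in 53.156.96.0/19


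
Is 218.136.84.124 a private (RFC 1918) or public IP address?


RFC 1918 private ranges:
  10.0.0.0/8 (10.0.0.0 - 10.255.255.255)
  172.16.0.0/12 (172.16.0.0 - 172.31.255.255)
  192.168.0.0/16 (192.168.0.0 - 192.168.255.255)
Public (not in any RFC 1918 range)


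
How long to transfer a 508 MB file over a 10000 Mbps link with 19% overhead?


Effective throughput = 10000 * (1 - 19/100) = 8100.0 Mbps
File size in Mb = 508 * 8 = 4064 Mb
Time = 4064 / 8100.0
Time = 0.5017 seconds


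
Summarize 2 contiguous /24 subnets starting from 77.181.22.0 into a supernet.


Original prefix: /24
Number of subnets: 2 = 2^1
New prefix = 24 - 1 = 23
Supernet: 77.181.22.0/23


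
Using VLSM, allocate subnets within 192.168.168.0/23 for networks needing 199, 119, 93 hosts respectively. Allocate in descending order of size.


199 hosts -> /24 (254 usable): 192.168.168.0/24
119 hosts -> /25 (126 usable): 192.168.169.0/25
93 hosts -> /25 (126 usable): 192.168.169.128/25
Allocation: 192.168.168.0/24 (199 hosts, 254 usable); 192.168.169.0/25 (119 hosts, 126 usable); 192.168.169.128/25 (93 hosts, 126 usable)


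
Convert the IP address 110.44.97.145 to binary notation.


110 = 01101110
44 = 00101100
97 = 01100001
145 = 10010001
Binary: 01101110.00101100.01100001.10010001


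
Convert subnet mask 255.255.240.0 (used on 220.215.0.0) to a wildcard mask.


Subnet mask: 255.255.240.0
Wildcard = 255.255.255.255 - subnet mask
255 - 255 = 0
255 - 255 = 0
255 - 240 = 15
255 - 0 = 255
Wildcard: 0.0.15.255


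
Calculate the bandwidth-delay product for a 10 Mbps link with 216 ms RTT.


BDP = bandwidth * RTT
= 10 Mbps * 216 ms
= 10 * 1e6 * 216 / 1000 bits
= 2160000 bits
= 270000 bytes
= 263.6719 KB
BDP = 2160000 bits (270000 bytes)


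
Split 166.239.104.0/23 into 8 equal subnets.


New prefix = 23 + 3 = 26
Each subnet has 64 addresses
  166.239.104.0/26
  166.239.104.64/26
  166.239.104.128/26
  166.239.104.192/26
  166.239.105.0/26
  166.239.105.64/26
  166.239.105.128/26
  166.239.105.192/26
Subnets: 166.239.104.0/26, 166.239.104.64/26, 166.239.104.128/26, 166.239.104.192/26, 166.239.105.0/26, 166.239.105.64/26, 166.239.105.128/26, 166.239.105.192/26


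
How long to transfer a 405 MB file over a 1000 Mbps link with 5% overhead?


Effective throughput = 1000 * (1 - 5/100) = 950 Mbps
File size in Mb = 405 * 8 = 3240 Mb
Time = 3240 / 950
Time = 3.4105 seconds


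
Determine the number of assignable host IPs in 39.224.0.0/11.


Host bits = 32 - 11 = 21
Total addresses = 2^21 = 2097152
Usable = total - 2 (network and broadcast)
Usable hosts: 2097150


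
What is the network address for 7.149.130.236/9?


IP:   00000111.10010101.10000010.11101100
Mask: 11111111.10000000.00000000.00000000
AND operation:
Net:  00000111.10000000.00000000.00000000
Network: 7.128.0.0/9


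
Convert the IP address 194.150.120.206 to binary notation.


194 = 11000010
150 = 10010110
120 = 01111000
206 = 11001110
Binary: 11000010.10010110.01111000.11001110


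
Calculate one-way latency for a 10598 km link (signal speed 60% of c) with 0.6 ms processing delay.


Speed = 0.6 * 3e5 km/s = 180000 km/s
Propagation delay = 10598 / 180000 = 0.0589 s = 58.8778 ms
Processing delay = 0.6 ms
Total one-way latency = 59.4778 ms


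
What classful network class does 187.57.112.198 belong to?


First octet: 187
Binary: 10111011
10xxxxxx -> Class B (128-191)
Class B, default mask 255.255.0.0 (/16)


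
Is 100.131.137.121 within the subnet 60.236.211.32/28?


Subnet network: 60.236.211.32
Test IP AND mask: 100.131.137.112
No, 100.131.137.121 is not in 60.236.211.32/28


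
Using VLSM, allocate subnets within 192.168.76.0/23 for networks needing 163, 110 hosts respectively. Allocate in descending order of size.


163 hosts -> /24 (254 usable): 192.168.76.0/24
110 hosts -> /25 (126 usable): 192.168.77.0/25
Allocation: 192.168.76.0/24 (163 hosts, 254 usable); 192.168.77.0/25 (110 hosts, 126 usable)


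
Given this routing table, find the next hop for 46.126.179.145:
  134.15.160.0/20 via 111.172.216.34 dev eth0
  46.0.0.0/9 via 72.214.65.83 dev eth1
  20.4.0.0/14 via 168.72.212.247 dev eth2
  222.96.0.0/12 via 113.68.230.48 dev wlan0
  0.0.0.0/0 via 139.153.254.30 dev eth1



Longest prefix match for 46.126.179.145:
  /20 134.15.160.0: no
  /9 46.0.0.0: MATCH
  /14 20.4.0.0: no
  /12 222.96.0.0: no
  /0 0.0.0.0: MATCH
Selected: next-hop 72.214.65.83 via eth1 (matched /9)


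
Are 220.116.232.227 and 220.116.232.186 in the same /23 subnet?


Mask: 255.255.254.0
220.116.232.227 AND mask = 220.116.232.0
220.116.232.186 AND mask = 220.116.232.0
Yes, same subnet (220.116.232.0)


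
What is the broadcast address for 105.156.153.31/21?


Network: 105.156.152.0/21
Host bits = 11
Set all host bits to 1:
Broadcast: 105.156.159.255


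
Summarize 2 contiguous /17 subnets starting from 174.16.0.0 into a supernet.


Original prefix: /17
Number of subnets: 2 = 2^1
New prefix = 17 - 1 = 16
Supernet: 174.16.0.0/16


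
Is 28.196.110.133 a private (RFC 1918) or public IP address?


RFC 1918 private ranges:
  10.0.0.0/8 (10.0.0.0 - 10.255.255.255)
  172.16.0.0/12 (172.16.0.0 - 172.31.255.255)
  192.168.0.0/16 (192.168.0.0 - 192.168.255.255)
Public (not in any RFC 1918 range)


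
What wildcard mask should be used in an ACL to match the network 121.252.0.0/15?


Subnet mask: 255.254.0.0
Wildcard = 255.255.255.255 - subnet mask
255 - 255 = 0
255 - 254 = 1
255 - 0 = 255
255 - 0 = 255
Wildcard: 0.1.255.255


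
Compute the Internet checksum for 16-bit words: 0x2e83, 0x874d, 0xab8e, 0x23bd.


Sum all words (with carry folding):
+ 0x2e83 = 0x2e83
+ 0x874d = 0xb5d0
+ 0xab8e = 0x615f
+ 0x23bd = 0x851c
One's complement: ~0x851c
Checksum = 0x7ae3


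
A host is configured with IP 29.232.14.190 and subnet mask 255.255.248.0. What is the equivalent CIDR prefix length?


Binary: 11111111.11111111.11111000.00000000
Count leading 1s
Prefix: /21


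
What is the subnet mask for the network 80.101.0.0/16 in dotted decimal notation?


/16 means 16 network bits, 16 host bits
Binary: 11111111111111110000000000000000
Mask: 255.255.0.0


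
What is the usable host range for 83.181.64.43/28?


Network: 83.181.64.32
Broadcast: 83.181.64.47
First usable = network + 1
Last usable = broadcast - 1
Range: 83.181.64.33 to 83.181.64.46


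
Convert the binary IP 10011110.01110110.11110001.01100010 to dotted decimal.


10011110 = 158
01110110 = 118
11110001 = 241
01100010 = 98
IP: 158.118.241.98


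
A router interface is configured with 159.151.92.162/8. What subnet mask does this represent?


/8 means 8 network bits, 24 host bits
Binary: 11111111000000000000000000000000
Mask: 255.0.0.0


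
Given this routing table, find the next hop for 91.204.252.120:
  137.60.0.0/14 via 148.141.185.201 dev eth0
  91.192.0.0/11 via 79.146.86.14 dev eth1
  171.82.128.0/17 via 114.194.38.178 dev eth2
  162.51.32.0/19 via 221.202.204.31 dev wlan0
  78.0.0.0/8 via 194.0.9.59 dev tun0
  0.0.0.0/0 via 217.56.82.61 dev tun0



Longest prefix match for 91.204.252.120:
  /14 137.60.0.0: no
  /11 91.192.0.0: MATCH
  /17 171.82.128.0: no
  /19 162.51.32.0: no
  /8 78.0.0.0: no
  /0 0.0.0.0: MATCH
Selected: next-hop 79.146.86.14 via eth1 (matched /11)


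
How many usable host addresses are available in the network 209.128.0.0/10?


Host bits = 32 - 10 = 22
Total addresses = 2^22 = 4194304
Usable = total - 2 (network and broadcast)
Usable hosts: 4194302


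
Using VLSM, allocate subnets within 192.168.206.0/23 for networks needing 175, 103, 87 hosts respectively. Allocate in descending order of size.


175 hosts -> /24 (254 usable): 192.168.206.0/24
103 hosts -> /25 (126 usable): 192.168.207.0/25
87 hosts -> /25 (126 usable): 192.168.207.128/25
Allocation: 192.168.206.0/24 (175 hosts, 254 usable); 192.168.207.0/25 (103 hosts, 126 usable); 192.168.207.128/25 (87 hosts, 126 usable)


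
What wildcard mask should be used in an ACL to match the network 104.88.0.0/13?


Subnet mask: 255.248.0.0
Wildcard = 255.255.255.255 - subnet mask
255 - 255 = 0
255 - 248 = 7
255 - 0 = 255
255 - 0 = 255
Wildcard: 0.7.255.255


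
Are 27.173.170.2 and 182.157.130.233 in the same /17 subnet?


Mask: 255.255.128.0
27.173.170.2 AND mask = 27.173.128.0
182.157.130.233 AND mask = 182.157.128.0
No, different subnets (27.173.128.0 vs 182.157.128.0)


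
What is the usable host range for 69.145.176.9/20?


Network: 69.145.176.0
Broadcast: 69.145.191.255
First usable = network + 1
Last usable = broadcast - 1
Range: 69.145.176.1 to 69.145.191.254


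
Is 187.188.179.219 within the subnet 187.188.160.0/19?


Subnet network: 187.188.160.0
Test IP AND mask: 187.188.160.0
Yes, 187.188.179.219 is in 187.188.160.0/19


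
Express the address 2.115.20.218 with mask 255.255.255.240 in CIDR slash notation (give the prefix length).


Binary: 11111111.11111111.11111111.11110000
Count leading 1s
Prefix: /28


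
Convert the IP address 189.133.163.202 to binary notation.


189 = 10111101
133 = 10000101
163 = 10100011
202 = 11001010
Binary: 10111101.10000101.10100011.11001010


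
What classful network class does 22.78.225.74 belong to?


First octet: 22
Binary: 00010110
0xxxxxxx -> Class A (1-126)
Class A, default mask 255.0.0.0 (/8)


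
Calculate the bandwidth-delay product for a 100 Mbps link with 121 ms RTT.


BDP = bandwidth * RTT
= 100 Mbps * 121 ms
= 100 * 1e6 * 121 / 1000 bits
= 12100000 bits
= 1512500 bytes
= 1477.0508 KB
BDP = 12100000 bits (1512500 bytes)


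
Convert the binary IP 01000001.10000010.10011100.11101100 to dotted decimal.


01000001 = 65
10000010 = 130
10011100 = 156
11101100 = 236
IP: 65.130.156.236


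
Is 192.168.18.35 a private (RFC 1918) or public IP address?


RFC 1918 private ranges:
  10.0.0.0/8 (10.0.0.0 - 10.255.255.255)
  172.16.0.0/12 (172.16.0.0 - 172.31.255.255)
  192.168.0.0/16 (192.168.0.0 - 192.168.255.255)
Private (in 192.168.0.0/16)


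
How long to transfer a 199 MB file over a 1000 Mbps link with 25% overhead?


Effective throughput = 1000 * (1 - 25/100) = 750 Mbps
File size in Mb = 199 * 8 = 1592 Mb
Time = 1592 / 750
Time = 2.1227 seconds


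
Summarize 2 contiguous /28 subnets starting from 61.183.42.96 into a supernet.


Original prefix: /28
Number of subnets: 2 = 2^1
New prefix = 28 - 1 = 27
Supernet: 61.183.42.96/27


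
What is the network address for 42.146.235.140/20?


IP:   00101010.10010010.11101011.10001100
Mask: 11111111.11111111.11110000.00000000
AND operation:
Net:  00101010.10010010.11100000.00000000
Network: 42.146.224.0/20


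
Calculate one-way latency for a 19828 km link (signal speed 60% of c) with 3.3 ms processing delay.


Speed = 0.6 * 3e5 km/s = 180000 km/s
Propagation delay = 19828 / 180000 = 0.1102 s = 110.1556 ms
Processing delay = 3.3 ms
Total one-way latency = 113.4556 ms


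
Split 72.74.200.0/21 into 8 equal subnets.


New prefix = 21 + 3 = 24
Each subnet has 256 addresses
  72.74.200.0/24
  72.74.201.0/24
  72.74.202.0/24
  72.74.203.0/24
  72.74.204.0/24
  72.74.205.0/24
  72.74.206.0/24
  72.74.207.0/24
Subnets: 72.74.200.0/24, 72.74.201.0/24, 72.74.202.0/24, 72.74.203.0/24, 72.74.204.0/24, 72.74.205.0/24, 72.74.206.0/24, 72.74.207.0/24


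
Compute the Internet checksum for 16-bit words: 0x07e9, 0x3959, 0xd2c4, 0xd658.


Sum all words (with carry folding):
+ 0x07e9 = 0x07e9
+ 0x3959 = 0x4142
+ 0xd2c4 = 0x1407
+ 0xd658 = 0xea5f
One's complement: ~0xea5f
Checksum = 0x15a0


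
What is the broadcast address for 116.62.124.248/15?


Network: 116.62.0.0/15
Host bits = 17
Set all host bits to 1:
Broadcast: 116.63.255.255


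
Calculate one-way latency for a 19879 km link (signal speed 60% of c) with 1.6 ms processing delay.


Speed = 0.6 * 3e5 km/s = 180000 km/s
Propagation delay = 19879 / 180000 = 0.1104 s = 110.4389 ms
Processing delay = 1.6 ms
Total one-way latency = 112.0389 ms


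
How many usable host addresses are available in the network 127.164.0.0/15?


Host bits = 32 - 15 = 17
Total addresses = 2^17 = 131072
Usable = total - 2 (network and broadcast)
Usable hosts: 131070


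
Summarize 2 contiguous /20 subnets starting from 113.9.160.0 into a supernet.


Original prefix: /20
Number of subnets: 2 = 2^1
New prefix = 20 - 1 = 19
Supernet: 113.9.160.0/19


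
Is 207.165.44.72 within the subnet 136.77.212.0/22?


Subnet network: 136.77.212.0
Test IP AND mask: 207.165.44.0
No, 207.165.44.72 is not in 136.77.212.0/22


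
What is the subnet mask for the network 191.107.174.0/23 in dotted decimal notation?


/23 means 23 network bits, 9 host bits
Binary: 11111111111111111111111000000000
Mask: 255.255.254.0


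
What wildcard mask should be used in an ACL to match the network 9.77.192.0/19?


Subnet mask: 255.255.224.0
Wildcard = 255.255.255.255 - subnet mask
255 - 255 = 0
255 - 255 = 0
255 - 224 = 31
255 - 0 = 255
Wildcard: 0.0.31.255


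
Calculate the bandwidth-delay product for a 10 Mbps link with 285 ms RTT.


BDP = bandwidth * RTT
= 10 Mbps * 285 ms
= 10 * 1e6 * 285 / 1000 bits
= 2850000 bits
= 356250 bytes
= 347.9004 KB
BDP = 2850000 bits (356250 bytes)


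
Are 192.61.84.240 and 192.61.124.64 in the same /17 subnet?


Mask: 255.255.128.0
192.61.84.240 AND mask = 192.61.0.0
192.61.124.64 AND mask = 192.61.0.0
Yes, same subnet (192.61.0.0)


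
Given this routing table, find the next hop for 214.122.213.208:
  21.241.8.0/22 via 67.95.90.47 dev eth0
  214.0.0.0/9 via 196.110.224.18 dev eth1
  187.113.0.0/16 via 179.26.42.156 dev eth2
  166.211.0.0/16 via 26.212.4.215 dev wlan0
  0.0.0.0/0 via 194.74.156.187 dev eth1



Longest prefix match for 214.122.213.208:
  /22 21.241.8.0: no
  /9 214.0.0.0: MATCH
  /16 187.113.0.0: no
  /16 166.211.0.0: no
  /0 0.0.0.0: MATCH
Selected: next-hop 196.110.224.18 via eth1 (matched /9)


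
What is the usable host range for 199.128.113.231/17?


Network: 199.128.0.0
Broadcast: 199.128.127.255
First usable = network + 1
Last usable = broadcast - 1
Range: 199.128.0.1 to 199.128.127.254


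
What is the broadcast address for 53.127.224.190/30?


Network: 53.127.224.188/30
Host bits = 2
Set all host bits to 1:
Broadcast: 53.127.224.191


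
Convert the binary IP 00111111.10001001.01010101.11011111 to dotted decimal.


00111111 = 63
10001001 = 137
01010101 = 85
11011111 = 223
IP: 63.137.85.223


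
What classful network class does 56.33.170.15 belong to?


First octet: 56
Binary: 00111000
0xxxxxxx -> Class A (1-126)
Class A, default mask 255.0.0.0 (/8)


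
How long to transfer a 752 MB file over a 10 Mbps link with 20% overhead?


Effective throughput = 10 * (1 - 20/100) = 8 Mbps
File size in Mb = 752 * 8 = 6016 Mb
Time = 6016 / 8
Time = 752 seconds


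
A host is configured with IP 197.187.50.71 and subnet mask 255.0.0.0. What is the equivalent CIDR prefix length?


Binary: 11111111.00000000.00000000.00000000
Count leading 1s
Prefix: /8


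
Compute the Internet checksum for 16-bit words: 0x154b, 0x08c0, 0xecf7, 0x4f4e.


Sum all words (with carry folding):
+ 0x154b = 0x154b
+ 0x08c0 = 0x1e0b
+ 0xecf7 = 0x0b03
+ 0x4f4e = 0x5a51
One's complement: ~0x5a51
Checksum = 0xa5ae


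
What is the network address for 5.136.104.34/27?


IP:   00000101.10001000.01101000.00100010
Mask: 11111111.11111111.11111111.11100000
AND operation:
Net:  00000101.10001000.01101000.00100000
Network: 5.136.104.32/27


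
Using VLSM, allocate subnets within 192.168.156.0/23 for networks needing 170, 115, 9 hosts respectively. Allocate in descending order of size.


170 hosts -> /24 (254 usable): 192.168.156.0/24
115 hosts -> /25 (126 usable): 192.168.157.0/25
9 hosts -> /28 (14 usable): 192.168.157.128/28
Allocation: 192.168.156.0/24 (170 hosts, 254 usable); 192.168.157.0/25 (115 hosts, 126 usable); 192.168.157.128/28 (9 hosts, 14 usable)


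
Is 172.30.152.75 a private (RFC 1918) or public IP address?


RFC 1918 private ranges:
  10.0.0.0/8 (10.0.0.0 - 10.255.255.255)
  172.16.0.0/12 (172.16.0.0 - 172.31.255.255)
  192.168.0.0/16 (192.168.0.0 - 192.168.255.255)
Private (in 172.16.0.0/12)


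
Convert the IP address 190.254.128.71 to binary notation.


190 = 10111110
254 = 11111110
128 = 10000000
71 = 01000111
Binary: 10111110.11111110.10000000.01000111


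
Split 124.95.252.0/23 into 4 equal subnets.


New prefix = 23 + 2 = 25
Each subnet has 128 addresses
  124.95.252.0/25
  124.95.252.128/25
  124.95.253.0/25
  124.95.253.128/25
Subnets: 124.95.252.0/25, 124.95.252.128/25, 124.95.253.0/25, 124.95.253.128/25


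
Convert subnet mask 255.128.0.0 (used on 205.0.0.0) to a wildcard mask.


Subnet mask: 255.128.0.0
Wildcard = 255.255.255.255 - subnet mask
255 - 255 = 0
255 - 128 = 127
255 - 0 = 255
255 - 0 = 255
Wildcard: 0.127.255.255


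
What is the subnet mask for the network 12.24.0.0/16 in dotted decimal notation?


/16 means 16 network bits, 16 host bits
Binary: 11111111111111110000000000000000
Mask: 255.255.0.0


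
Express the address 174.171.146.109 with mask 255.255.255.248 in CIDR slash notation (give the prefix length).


Binary: 11111111.11111111.11111111.11111000
Count leading 1s
Prefix: /29


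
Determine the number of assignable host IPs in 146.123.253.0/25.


Host bits = 32 - 25 = 7
Total addresses = 2^7 = 128
Usable = total - 2 (network and broadcast)
Usable hosts: 126


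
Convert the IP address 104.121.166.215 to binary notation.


104 = 01101000
121 = 01111001
166 = 10100110
215 = 11010111
Binary: 01101000.01111001.10100110.11010111


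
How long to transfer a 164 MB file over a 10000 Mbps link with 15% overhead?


Effective throughput = 10000 * (1 - 15/100) = 8500 Mbps
File size in Mb = 164 * 8 = 1312 Mb
Time = 1312 / 8500
Time = 0.1544 seconds


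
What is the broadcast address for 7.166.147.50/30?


Network: 7.166.147.48/30
Host bits = 2
Set all host bits to 1:
Broadcast: 7.166.147.51


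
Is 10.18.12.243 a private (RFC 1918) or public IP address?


RFC 1918 private ranges:
  10.0.0.0/8 (10.0.0.0 - 10.255.255.255)
  172.16.0.0/12 (172.16.0.0 - 172.31.255.255)
  192.168.0.0/16 (192.168.0.0 - 192.168.255.255)
Private (in 10.0.0.0/8)


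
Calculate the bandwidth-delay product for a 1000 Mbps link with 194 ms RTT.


BDP = bandwidth * RTT
= 1000 Mbps * 194 ms
= 1000 * 1e6 * 194 / 1000 bits
= 194000000 bits
= 24250000 bytes
= 23681.6406 KB
BDP = 194000000 bits (24250000 bytes)


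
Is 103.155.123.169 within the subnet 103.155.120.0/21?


Subnet network: 103.155.120.0
Test IP AND mask: 103.155.120.0
Yes, 103.155.123.169 is in 103.155.120.0/21


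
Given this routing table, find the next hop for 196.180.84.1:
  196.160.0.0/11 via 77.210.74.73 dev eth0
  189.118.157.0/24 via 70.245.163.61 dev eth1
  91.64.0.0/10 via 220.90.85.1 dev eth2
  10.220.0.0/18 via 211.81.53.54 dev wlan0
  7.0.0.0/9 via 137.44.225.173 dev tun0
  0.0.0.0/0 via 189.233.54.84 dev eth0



Longest prefix match for 196.180.84.1:
  /11 196.160.0.0: MATCH
  /24 189.118.157.0: no
  /10 91.64.0.0: no
  /18 10.220.0.0: no
  /9 7.0.0.0: no
  /0 0.0.0.0: MATCH
Selected: next-hop 77.210.74.73 via eth0 (matched /11)


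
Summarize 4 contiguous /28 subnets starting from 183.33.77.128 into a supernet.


Original prefix: /28
Number of subnets: 4 = 2^2
New prefix = 28 - 2 = 26
Supernet: 183.33.77.128/26


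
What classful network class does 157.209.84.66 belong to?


First octet: 157
Binary: 10011101
10xxxxxx -> Class B (128-191)
Class B, default mask 255.255.0.0 (/16)


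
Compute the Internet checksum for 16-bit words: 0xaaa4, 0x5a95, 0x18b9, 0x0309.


Sum all words (with carry folding):
+ 0xaaa4 = 0xaaa4
+ 0x5a95 = 0x053a
+ 0x18b9 = 0x1df3
+ 0x0309 = 0x20fc
One's complement: ~0x20fc
Checksum = 0xdf03


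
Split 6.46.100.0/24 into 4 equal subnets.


New prefix = 24 + 2 = 26
Each subnet has 64 addresses
  6.46.100.0/26
  6.46.100.64/26
  6.46.100.128/26
  6.46.100.192/26
Subnets: 6.46.100.0/26, 6.46.100.64/26, 6.46.100.128/26, 6.46.100.192/26


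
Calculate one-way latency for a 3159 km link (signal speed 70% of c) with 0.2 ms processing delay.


Speed = 0.7 * 3e5 km/s = 210000 km/s
Propagation delay = 3159 / 210000 = 0.015 s = 15.0429 ms
Processing delay = 0.2 ms
Total one-way latency = 15.2429 ms


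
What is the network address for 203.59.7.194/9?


IP:   11001011.00111011.00000111.11000010
Mask: 11111111.10000000.00000000.00000000
AND operation:
Net:  11001011.00000000.00000000.00000000
Network: 203.0.0.0/9


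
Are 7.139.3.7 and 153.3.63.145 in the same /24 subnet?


Mask: 255.255.255.0
7.139.3.7 AND mask = 7.139.3.0
153.3.63.145 AND mask = 153.3.63.0
No, different subnets (7.139.3.0 vs 153.3.63.0)


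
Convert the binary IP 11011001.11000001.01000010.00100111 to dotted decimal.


11011001 = 217
11000001 = 193
01000010 = 66
00100111 = 39
IP: 217.193.66.39


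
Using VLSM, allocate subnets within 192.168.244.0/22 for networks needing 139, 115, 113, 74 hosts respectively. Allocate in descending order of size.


139 hosts -> /24 (254 usable): 192.168.244.0/24
115 hosts -> /25 (126 usable): 192.168.245.0/25
113 hosts -> /25 (126 usable): 192.168.245.128/25
74 hosts -> /25 (126 usable): 192.168.246.0/25
Allocation: 192.168.244.0/24 (139 hosts, 254 usable); 192.168.245.0/25 (115 hosts, 126 usable); 192.168.245.128/25 (113 hosts, 126 usable); 192.168.246.0/25 (74 hosts, 126 usable)


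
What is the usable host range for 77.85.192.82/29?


Network: 77.85.192.80
Broadcast: 77.85.192.87
First usable = network + 1
Last usable = broadcast - 1
Range: 77.85.192.81 to 77.85.192.86


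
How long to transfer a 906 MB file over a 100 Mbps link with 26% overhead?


Effective throughput = 100 * (1 - 26/100) = 74 Mbps
File size in Mb = 906 * 8 = 7248 Mb
Time = 7248 / 74
Time = 97.9459 seconds


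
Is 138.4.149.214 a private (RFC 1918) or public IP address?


RFC 1918 private ranges:
  10.0.0.0/8 (10.0.0.0 - 10.255.255.255)
  172.16.0.0/12 (172.16.0.0 - 172.31.255.255)
  192.168.0.0/16 (192.168.0.0 - 192.168.255.255)
Public (not in any RFC 1918 range)


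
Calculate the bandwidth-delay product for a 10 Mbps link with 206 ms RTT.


BDP = bandwidth * RTT
= 10 Mbps * 206 ms
= 10 * 1e6 * 206 / 1000 bits
= 2060000 bits
= 257500 bytes
= 251.4648 KB
BDP = 2060000 bits (257500 bytes)


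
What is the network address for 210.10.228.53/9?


IP:   11010010.00001010.11100100.00110101
Mask: 11111111.10000000.00000000.00000000
AND operation:
Net:  11010010.00000000.00000000.00000000
Network: 210.0.0.0/9


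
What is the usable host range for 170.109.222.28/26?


Network: 170.109.222.0
Broadcast: 170.109.222.63
First usable = network + 1
Last usable = broadcast - 1
Range: 170.109.222.1 to 170.109.222.62


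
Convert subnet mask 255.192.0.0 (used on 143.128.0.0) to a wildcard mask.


Subnet mask: 255.192.0.0
Wildcard = 255.255.255.255 - subnet mask
255 - 255 = 0
255 - 192 = 63
255 - 0 = 255
255 - 0 = 255
Wildcard: 0.63.255.255
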